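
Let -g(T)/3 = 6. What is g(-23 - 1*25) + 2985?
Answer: 2967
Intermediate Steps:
g(T) = -18 (g(T) = -3*6 = -18)
g(-23 - 1*25) + 2985 = -18 + 2985 = 2967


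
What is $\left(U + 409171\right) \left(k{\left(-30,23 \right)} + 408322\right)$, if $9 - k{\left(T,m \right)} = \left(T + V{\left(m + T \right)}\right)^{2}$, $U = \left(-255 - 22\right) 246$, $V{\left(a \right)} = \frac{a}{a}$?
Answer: $138965907210$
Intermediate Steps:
$V{\left(a \right)} = 1$
$U = -68142$ ($U = \left(-277\right) 246 = -68142$)
$k{\left(T,m \right)} = 9 - \left(1 + T\right)^{2}$ ($k{\left(T,m \right)} = 9 - \left(T + 1\right)^{2} = 9 - \left(1 + T\right)^{2}$)
$\left(U + 409171\right) \left(k{\left(-30,23 \right)} + 408322\right) = \left(-68142 + 409171\right) \left(\left(9 - \left(1 - 30\right)^{2}\right) + 408322\right) = 341029 \left(\left(9 - \left(-29\right)^{2}\right) + 408322\right) = 341029 \left(\left(9 - 841\right) + 408322\right) = 341029 \left(-832 + 408322\right) = 341029 \cdot 407490 = 138965907210$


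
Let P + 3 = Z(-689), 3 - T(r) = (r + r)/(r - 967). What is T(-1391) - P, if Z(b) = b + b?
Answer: 1630345/1179 ≈ 1382.8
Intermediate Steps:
Z(b) = 2*b
T(r) = 3 - 2*r/(-967 + r) (T(r) = 3 - (r + r)/(r - 967) = 3 - 2*r/(-967 + r))
P = -1381 (P = -3 + 2*(-689) = -3 - 1378 = -1381)
T(-1391) - P = (-2901 - 1391)/(-967 - 1391) - 1*(-1381) = -4292/(-2358) + 1381 = -1/2358*(-4292) + 1381 = 2146/1179 + 1381 = 1630345/1179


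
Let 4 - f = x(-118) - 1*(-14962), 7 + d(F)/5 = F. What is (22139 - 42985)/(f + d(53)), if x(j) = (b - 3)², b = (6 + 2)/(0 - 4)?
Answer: 20846/14753 ≈ 1.4130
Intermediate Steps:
b = -2 (b = 8/(-4) = 8*(-¼) = -2)
d(F) = -35 + 5*F
x(j) = 25 (x(j) = (-2 - 3)² = (-5)² = 25)
f = -14983 (f = 4 - (25 - 1*(-14962)) = 4 - (25 + 14962) = 4 - 1*14987 = 4 - 14987 = -14983)
(22139 - 42985)/(f + d(53)) = (22139 - 42985)/(-14983 + (-35 + 5*53)) = -20846/(-14983 + (-35 + 265)) = -20846/(-14983 + 230) = -20846/(-14753) = -20846*(-1/14753) = 20846/14753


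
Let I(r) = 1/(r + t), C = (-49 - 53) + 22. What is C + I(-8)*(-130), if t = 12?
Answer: -225/2 ≈ -112.50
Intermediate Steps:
C = -80 (C = -102 + 22 = -80)
I(r) = 1/(12 + r) (I(r) = 1/(r + 12) = 1/(12 + r))
C + I(-8)*(-130) = -80 - 130/(12 - 8) = -80 - 130/4 = -80 + (1/4)*(-130) = -80 - 65/2 = -225/2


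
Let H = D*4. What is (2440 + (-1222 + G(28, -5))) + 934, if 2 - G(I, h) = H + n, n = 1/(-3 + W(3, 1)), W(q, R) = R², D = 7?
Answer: 4253/2 ≈ 2126.5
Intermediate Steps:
H = 28 (H = 7*4 = 28)
n = -½ (n = 1/(-3 + 1²) = 1/(-3 + 1) = 1/(-2) = -½ ≈ -0.50000)
G(I, h) = -51/2 (G(I, h) = 2 - (28 - ½) = 2 - 1*55/2 = 2 - 55/2 = -51/2)
(2440 + (-1222 + G(28, -5))) + 934 = (2440 + (-1222 - 51/2)) + 934 = (2440 - 2495/2) + 934 = 2385/2 + 934 = 4253/2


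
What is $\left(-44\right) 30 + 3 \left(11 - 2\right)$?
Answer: $-1293$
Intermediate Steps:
$\left(-44\right) 30 + 3 \left(11 - 2\right) = -1320 + 3 \left(11 - 2\right) = -1320 + 3 \cdot 9 = -1320 + 27 = -1293$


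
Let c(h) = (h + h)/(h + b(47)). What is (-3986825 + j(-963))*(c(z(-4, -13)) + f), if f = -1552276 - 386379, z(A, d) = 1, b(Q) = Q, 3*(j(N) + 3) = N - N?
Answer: 46374503221333/6 ≈ 7.7291e+12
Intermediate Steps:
j(N) = -3 (j(N) = -3 + (N - N)/3 = -3 + (⅓)*0 = -3 + 0 = -3)
c(h) = 2*h/(47 + h) (c(h) = (h + h)/(h + 47) = (2*h)/(47 + h) = 2*h/(47 + h))
f = -1938655
(-3986825 + j(-963))*(c(z(-4, -13)) + f) = (-3986825 - 3)*(2*1/(47 + 1) - 1938655) = -3986828*(2*1/48 - 1938655) = -3986828*(2*1*(1/48) - 1938655) = -3986828*(1/24 - 1938655) = -3986828*(-46527719/24) = 46374503221333/6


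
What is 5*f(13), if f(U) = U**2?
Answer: 845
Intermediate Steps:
5*f(13) = 5*13**2 = 5*169 = 845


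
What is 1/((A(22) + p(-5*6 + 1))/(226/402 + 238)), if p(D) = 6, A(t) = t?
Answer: 47951/5628 ≈ 8.5201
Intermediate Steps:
1/((A(22) + p(-5*6 + 1))/(226/402 + 238)) = 1/((22 + 6)/(226/402 + 238)) = 1/(28/(226*(1/402) + 238)) = 1/(28/(113/201 + 238)) = 1/(28/(47951/201)) = 1/(28*(201/47951)) = 1/(5628/47951) = 47951/5628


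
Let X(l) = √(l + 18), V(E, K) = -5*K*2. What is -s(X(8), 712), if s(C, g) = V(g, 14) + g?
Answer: -572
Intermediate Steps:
V(E, K) = -10*K
X(l) = √(18 + l)
s(C, g) = -140 + g (s(C, g) = -10*14 + g = -140 + g)
-s(X(8), 712) = -(-140 + 712) = -1*572 = -572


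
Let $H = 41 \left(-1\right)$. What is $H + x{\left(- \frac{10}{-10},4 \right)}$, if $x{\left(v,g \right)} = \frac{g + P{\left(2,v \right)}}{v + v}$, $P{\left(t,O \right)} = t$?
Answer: $-38$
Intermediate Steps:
$x{\left(v,g \right)} = \frac{2 + g}{2 v}$ ($x{\left(v,g \right)} = \frac{g + 2}{v + v} = \frac{2 + g}{2 v}$)
$H = -41$
$H + x{\left(- \frac{10}{-10},4 \right)} = -41 + \frac{2 + 4}{2 \left(- \frac{10}{-10}\right)} = -41 + \frac{1}{2} \frac{1}{\left(-10\right) \left(- \frac{1}{10}\right)} 6 = -41 + \frac{1}{2} \cdot 1^{-1} \cdot 6 = -41 + \frac{1}{2} \cdot 1 \cdot 6 = -41 + 3 = -38$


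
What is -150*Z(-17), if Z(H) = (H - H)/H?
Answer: 0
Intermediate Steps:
Z(H) = 0 (Z(H) = 0/H = 0)
-150*Z(-17) = -150*0 = 0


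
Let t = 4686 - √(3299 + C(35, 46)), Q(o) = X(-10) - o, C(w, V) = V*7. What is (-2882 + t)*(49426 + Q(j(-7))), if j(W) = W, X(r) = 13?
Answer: 89200584 - 49446*√3621 ≈ 8.6225e+7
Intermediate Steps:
C(w, V) = 7*V
Q(o) = 13 - o
t = 4686 - √3621 (t = 4686 - √(3299 + 7*46) = 4686 - √(3299 + 322) = 4686 - √3621 ≈ 4625.8)
(-2882 + t)*(49426 + Q(j(-7))) = (-2882 + (4686 - √3621))*(49426 + (13 - 1*(-7))) = (1804 - √3621)*(49426 + (13 + 7)) = (1804 - √3621)*(49426 + 20) = (1804 - √3621)*49446 = 89200584 - 49446*√3621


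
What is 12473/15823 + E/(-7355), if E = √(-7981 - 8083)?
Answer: 12473/15823 - 8*I*√251/7355 ≈ 0.78828 - 0.017232*I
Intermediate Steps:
E = 8*I*√251 (E = √(-16064) = 8*I*√251 ≈ 126.74*I)
12473/15823 + E/(-7355) = 12473/15823 + (8*I*√251)/(-7355) = 12473*(1/15823) + (8*I*√251)*(-1/7355) = 12473/15823 - 8*I*√251/7355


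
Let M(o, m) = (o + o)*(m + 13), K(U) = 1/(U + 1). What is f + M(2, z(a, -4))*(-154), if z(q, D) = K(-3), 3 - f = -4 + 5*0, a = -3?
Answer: -7693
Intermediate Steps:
K(U) = 1/(1 + U)
f = 7 (f = 3 - (-4 + 5*0) = 3 - (-4 + 0) = 3 - 1*(-4) = 3 + 4 = 7)
z(q, D) = -½ (z(q, D) = 1/(1 - 3) = 1/(-2) = -½)
M(o, m) = 2*o*(13 + m) (M(o, m) = (2*o)*(13 + m) = 2*o*(13 + m))
f + M(2, z(a, -4))*(-154) = 7 + (2*2*(13 - ½))*(-154) = 7 + (2*2*(25/2))*(-154) = 7 + 50*(-154) = 7 - 7700 = -7693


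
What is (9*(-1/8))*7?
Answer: -63/8 ≈ -7.8750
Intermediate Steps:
(9*(-1/8))*7 = (9*(-1*⅛))*7 = (9*(-⅛))*7 = -9/8*7 = -63/8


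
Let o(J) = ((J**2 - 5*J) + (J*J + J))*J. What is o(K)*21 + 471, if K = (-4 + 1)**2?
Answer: 24285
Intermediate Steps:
K = 9 (K = (-3)**2 = 9)
o(J) = J*(-4*J + 2*J**2) (o(J) = ((J**2 - 5*J) + (J**2 + J))*J = ((J**2 - 5*J) + (J + J**2))*J = (-4*J + 2*J**2)*J = J*(-4*J + 2*J**2))
o(K)*21 + 471 = (2*9**2*(-2 + 9))*21 + 471 = (2*81*7)*21 + 471 = 1134*21 + 471 = 23814 + 471 = 24285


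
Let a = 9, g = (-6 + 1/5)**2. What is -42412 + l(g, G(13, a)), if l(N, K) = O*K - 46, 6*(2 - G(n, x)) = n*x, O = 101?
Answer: -88451/2 ≈ -44226.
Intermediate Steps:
g = 841/25 (g = (-6 + 1/5)**2 = (-29/5)**2 = 841/25 ≈ 33.640)
G(n, x) = 2 - n*x/6
l(N, K) = -46 + 101*K (l(N, K) = 101*K - 46 = -46 + 101*K)
-42412 + l(g, G(13, a)) = -42412 + (-46 + 101*(2 - 1/6*13*9)) = -42412 + (-46 + 101*(2 - 39/2)) = -42412 + (-46 + 101*(-35/2)) = -42412 + (-46 - 3535/2) = -42412 - 3627/2 = -88451/2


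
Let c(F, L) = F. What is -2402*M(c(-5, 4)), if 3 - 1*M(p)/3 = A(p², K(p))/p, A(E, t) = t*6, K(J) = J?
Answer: 21618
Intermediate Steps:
A(E, t) = 6*t
M(p) = -9 (M(p) = 9 - 3*6*p/p = 9 - 3*6 = 9 - 18 = -9)
-2402*M(c(-5, 4)) = -2402*(-9) = 21618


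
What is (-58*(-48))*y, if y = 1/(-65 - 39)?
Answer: -348/13 ≈ -26.769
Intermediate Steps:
y = -1/104 (y = 1/(-104) = -1/104 ≈ -0.0096154)
(-58*(-48))*y = -58*(-48)*(-1/104) = 2784*(-1/104) = -348/13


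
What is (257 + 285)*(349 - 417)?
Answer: -36856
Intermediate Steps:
(257 + 285)*(349 - 417) = 542*(-68) = -36856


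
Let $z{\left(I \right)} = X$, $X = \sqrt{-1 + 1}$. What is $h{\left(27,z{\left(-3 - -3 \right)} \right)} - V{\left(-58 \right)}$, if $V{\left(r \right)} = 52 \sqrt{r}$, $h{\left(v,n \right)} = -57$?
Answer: $-57 - 52 i \sqrt{58} \approx -57.0 - 396.02 i$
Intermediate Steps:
$X = 0$ ($X = \sqrt{0} = 0$)
$z{\left(I \right)} = 0$
$h{\left(27,z{\left(-3 - -3 \right)} \right)} - V{\left(-58 \right)} = -57 - 52 \sqrt{-58} = -57 - 52 i \sqrt{58}$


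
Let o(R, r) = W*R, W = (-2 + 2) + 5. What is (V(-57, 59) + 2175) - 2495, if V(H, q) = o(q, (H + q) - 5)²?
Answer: 86705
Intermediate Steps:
W = 5 (W = 0 + 5 = 5)
o(R, r) = 5*R
V(H, q) = 25*q² (V(H, q) = (5*q)² = 25*q²)
(V(-57, 59) + 2175) - 2495 = (25*59² + 2175) - 2495 = (25*3481 + 2175) - 2495 = (87025 + 2175) - 2495 = 89200 - 2495 = 86705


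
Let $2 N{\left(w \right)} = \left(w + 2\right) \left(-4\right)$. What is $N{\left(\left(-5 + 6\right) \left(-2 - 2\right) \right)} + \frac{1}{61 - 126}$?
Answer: $\frac{259}{65} \approx 3.9846$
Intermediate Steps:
$N{\left(w \right)} = -4 - 2 w$ ($N{\left(w \right)} = \frac{\left(w + 2\right) \left(-4\right)}{2} = \frac{\left(2 + w\right) \left(-4\right)}{2} = \frac{-8 - 4 w}{2} = -4 - 2 w$)
$N{\left(\left(-5 + 6\right) \left(-2 - 2\right) \right)} + \frac{1}{61 - 126} = \left(-4 - 2 \left(-5 + 6\right) \left(-2 - 2\right)\right) + \frac{1}{61 - 126} = \left(-4 - 2 \cdot 1 \left(-4\right)\right) + \frac{1}{-65} = \left(-4 - -8\right) - \frac{1}{65} = \left(-4 + 8\right) - \frac{1}{65} = 4 - \frac{1}{65} = \frac{259}{65}$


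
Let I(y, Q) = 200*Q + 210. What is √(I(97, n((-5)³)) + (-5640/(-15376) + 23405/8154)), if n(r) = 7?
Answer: √125575995/279 ≈ 40.165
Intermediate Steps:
I(y, Q) = 210 + 200*Q
√(I(97, n((-5)³)) + (-5640/(-15376) + 23405/8154)) = √((210 + 200*7) + (-5640/(-15376) + 23405/8154)) = √((210 + 1400) + (-5640*(-1/15376) + 23405*(1/8154))) = √(1610 + (705/1922 + 155/54)) = √(1610 + 83995/25947) = √(41858665/25947) = √125575995/279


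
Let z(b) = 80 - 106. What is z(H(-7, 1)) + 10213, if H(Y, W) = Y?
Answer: 10187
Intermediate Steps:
z(b) = -26
z(H(-7, 1)) + 10213 = -26 + 10213 = 10187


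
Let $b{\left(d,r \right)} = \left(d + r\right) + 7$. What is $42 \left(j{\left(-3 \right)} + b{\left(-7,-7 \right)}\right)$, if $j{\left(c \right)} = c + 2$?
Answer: $-336$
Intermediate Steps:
$b{\left(d,r \right)} = 7 + d + r$
$j{\left(c \right)} = 2 + c$
$42 \left(j{\left(-3 \right)} + b{\left(-7,-7 \right)}\right) = 42 \left(\left(2 - 3\right) - 7\right) = 42 \left(-1 - 7\right) = 42 \left(-8\right) = -336$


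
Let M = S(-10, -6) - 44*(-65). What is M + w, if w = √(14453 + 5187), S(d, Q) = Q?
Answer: 2854 + 2*√4910 ≈ 2994.1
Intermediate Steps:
M = 2854 (M = -6 - 44*(-65) = -6 + 2860 = 2854)
w = 2*√4910 (w = √19640 = 2*√4910 ≈ 140.14)
M + w = 2854 + 2*√4910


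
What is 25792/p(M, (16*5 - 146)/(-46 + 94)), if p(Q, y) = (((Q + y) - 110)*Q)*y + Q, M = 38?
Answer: 825344/123899 ≈ 6.6614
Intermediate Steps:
p(Q, y) = Q + Q*y*(-110 + Q + y) (p(Q, y) = ((-110 + Q + y)*Q)*y + Q = (Q*(-110 + Q + y))*y + Q = Q*y*(-110 + Q + y) + Q = Q + Q*y*(-110 + Q + y))
25792/p(M, (16*5 - 146)/(-46 + 94)) = 25792/((38*(1 + ((16*5 - 146)/(-46 + 94))² - 110*(16*5 - 146)/(-46 + 94) + 38*((16*5 - 146)/(-46 + 94))))) = 25792/((38*(1 + ((80 - 146)/48)² - 110*(80 - 146)/48 + 38*((80 - 146)/48)))) = 25792/((38*(1 + (-66*1/48)² - (-7260)/48 + 38*(-66*1/48)))) = 25792/((38*(1 + (-11/8)² - 110*(-11/8) + 38*(-11/8)))) = 25792/((38*(1 + 121/64 + 605/4 - 209/4))) = 25792/((38*(6521/64))) = 25792/(123899/32) = 25792*(32/123899) = 825344/123899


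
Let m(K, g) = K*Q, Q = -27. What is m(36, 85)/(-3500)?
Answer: 243/875 ≈ 0.27771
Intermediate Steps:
m(K, g) = -27*K (m(K, g) = K*(-27) = -27*K)
m(36, 85)/(-3500) = -27*36/(-3500) = -972*(-1/3500) = 243/875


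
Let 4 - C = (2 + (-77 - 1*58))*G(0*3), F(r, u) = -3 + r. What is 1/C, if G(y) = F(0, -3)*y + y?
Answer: 1/4 ≈ 0.25000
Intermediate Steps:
G(y) = -2*y (G(y) = (-3 + 0)*y + y = -3*y + y = -2*y)
C = 4 (C = 4 - (2 + (-77 - 1*58))*(-0*3) = 4 - (2 + (-77 - 58))*(-2*0) = 4 - (2 - 135)*0 = 4 - (-133)*0 = 4 - 1*0 = 4 + 0 = 4)
1/C = 1/4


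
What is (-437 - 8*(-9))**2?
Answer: 133225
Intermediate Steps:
(-437 - 8*(-9))**2 = (-437 + 72)**2 = (-365)**2 = 133225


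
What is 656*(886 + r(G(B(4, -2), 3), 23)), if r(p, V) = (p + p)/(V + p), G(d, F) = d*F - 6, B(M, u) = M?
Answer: 16863136/29 ≈ 5.8149e+5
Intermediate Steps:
G(d, F) = -6 + F*d (G(d, F) = F*d - 6 = -6 + F*d)
r(p, V) = 2*p/(V + p) (r(p, V) = (2*p)/(V + p) = 2*p/(V + p))
656*(886 + r(G(B(4, -2), 3), 23)) = 656*(886 + 2*(-6 + 3*4)/(23 + (-6 + 3*4))) = 656*(886 + 2*(-6 + 12)/(23 + (-6 + 12))) = 656*(886 + 2*6/(23 + 6)) = 656*(886 + 2*6/29) = 656*(886 + 2*6*(1/29)) = 656*(886 + 12/29) = 656*(25706/29) = 16863136/29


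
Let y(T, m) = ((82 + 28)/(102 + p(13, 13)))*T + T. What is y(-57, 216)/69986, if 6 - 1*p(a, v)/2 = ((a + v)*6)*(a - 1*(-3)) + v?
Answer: -136629/171605672 ≈ -0.00079618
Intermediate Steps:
p(a, v) = 12 - 2*v - 2*(3 + a)*(6*a + 6*v) (p(a, v) = 12 - 2*(((a + v)*6)*(a - 1*(-3)) + v) = 12 - 2*((6*a + 6*v)*(a + 3) + v) = 12 - 2*((6*a + 6*v)*(3 + a) + v) = 12 - 2*((3 + a)*(6*a + 6*v) + v) = 12 - 2*(v + (3 + a)*(6*a + 6*v)) = 12 + (-2*v - 2*(3 + a)*(6*a + 6*v)) = 12 - 2*v - 2*(3 + a)*(6*a + 6*v))
y(T, m) = 2397*T/2452 (y(T, m) = ((82 + 28)/(102 + (12 - 38*13 - 36*13 - 12*13² - 12*13*13)))*T + T = (110/(102 + (12 - 494 - 468 - 12*169 - 2028)))*T + T = (110/(102 + (12 - 494 - 468 - 2028 - 2028)))*T + T = (110/(102 - 5006))*T + T = (110/(-4904))*T + T = (110*(-1/4904))*T + T = -55*T/2452 + T = 2397*T/2452)
y(-57, 216)/69986 = ((2397/2452)*(-57))/69986 = -136629/2452*1/69986 = -136629/171605672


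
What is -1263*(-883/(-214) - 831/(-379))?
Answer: -647276133/81106 ≈ -7980.6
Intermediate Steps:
-1263*(-883/(-214) - 831/(-379)) = -1263*(-883*(-1/214) - 831*(-1/379)) = -1263*(883/214 + 831/379) = -1263*512491/81106 = -647276133/81106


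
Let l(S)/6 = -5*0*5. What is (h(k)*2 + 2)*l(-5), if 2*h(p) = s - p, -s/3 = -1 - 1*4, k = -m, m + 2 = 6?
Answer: 0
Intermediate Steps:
l(S) = 0 (l(S) = 6*(-5*0*5) = 6*(0*5) = 6*0 = 0)
m = 4 (m = -2 + 6 = 4)
k = -4 (k = -1*4 = -4)
s = 15 (s = -3*(-1 - 1*4) = -3*(-1 - 4) = -3*(-5) = 15)
h(p) = 15/2 - p/2 (h(p) = (15 - p)/2 = 15/2 - p/2)
(h(k)*2 + 2)*l(-5) = ((15/2 - 1/2*(-4))*2 + 2)*0 = ((15/2 + 2)*2 + 2)*0 = ((19/2)*2 + 2)*0 = (19 + 2)*0 = 21*0 = 0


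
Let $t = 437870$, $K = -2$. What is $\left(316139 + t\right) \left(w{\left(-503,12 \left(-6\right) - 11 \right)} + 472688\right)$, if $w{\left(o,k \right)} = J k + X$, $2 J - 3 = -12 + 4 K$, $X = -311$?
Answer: $\frac{713416925485}{2} \approx 3.5671 \cdot 10^{11}$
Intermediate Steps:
$J = - \frac{17}{2}$ ($J = \frac{3}{2} + \frac{-12 + 4 \left(-2\right)}{2} = \frac{3}{2} + \frac{-12 - 8}{2} = \frac{3}{2} + \frac{1}{2} \left(-20\right) = \frac{3}{2} - 10 = - \frac{17}{2} \approx -8.5$)
$w{\left(o,k \right)} = -311 - \frac{17 k}{2}$ ($w{\left(o,k \right)} = - \frac{17 k}{2} - 311 = -311 - \frac{17 k}{2}$)
$\left(316139 + t\right) \left(w{\left(-503,12 \left(-6\right) - 11 \right)} + 472688\right) = \left(316139 + 437870\right) \left(\left(-311 - \frac{17 \left(12 \left(-6\right) - 11\right)}{2}\right) + 472688\right) = 754009 \left(\left(-311 - \frac{17 \left(-72 - 11\right)}{2}\right) + 472688\right) = 754009 \left(\left(-311 - - \frac{1411}{2}\right) + 472688\right) = 754009 \left(\left(-311 + \frac{1411}{2}\right) + 472688\right) = 754009 \left(\frac{789}{2} + 472688\right) = 754009 \cdot \frac{946165}{2} = \frac{713416925485}{2}$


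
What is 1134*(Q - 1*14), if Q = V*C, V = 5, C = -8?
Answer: -61236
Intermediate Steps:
Q = -40 (Q = 5*(-8) = -40)
1134*(Q - 1*14) = 1134*(-40 - 1*14) = 1134*(-40 - 14) = 1134*(-54) = -61236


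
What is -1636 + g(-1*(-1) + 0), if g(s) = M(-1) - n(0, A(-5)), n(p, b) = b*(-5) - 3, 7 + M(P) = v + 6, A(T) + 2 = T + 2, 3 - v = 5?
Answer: -1661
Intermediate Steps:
v = -2 (v = 3 - 1*5 = 3 - 5 = -2)
A(T) = T (A(T) = -2 + (T + 2) = -2 + (2 + T) = T)
M(P) = -3 (M(P) = -7 + (-2 + 6) = -7 + 4 = -3)
n(p, b) = -3 - 5*b (n(p, b) = -5*b - 3 = -3 - 5*b)
g(s) = -25 (g(s) = -3 - (-3 - 5*(-5)) = -3 - (-3 + 25) = -3 - 1*22 = -3 - 22 = -25)
-1636 + g(-1*(-1) + 0) = -1636 - 25 = -1661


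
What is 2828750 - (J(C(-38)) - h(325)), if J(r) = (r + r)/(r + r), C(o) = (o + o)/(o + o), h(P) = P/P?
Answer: 2828750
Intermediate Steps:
h(P) = 1
C(o) = 1 (C(o) = (2*o)/((2*o)) = (2*o)*(1/(2*o)) = 1)
J(r) = 1 (J(r) = (2*r)/((2*r)) = (2*r)*(1/(2*r)) = 1)
2828750 - (J(C(-38)) - h(325)) = 2828750 - (1 - 1*1) = 2828750 - (1 - 1) = 2828750 - 1*0 = 2828750 + 0 = 2828750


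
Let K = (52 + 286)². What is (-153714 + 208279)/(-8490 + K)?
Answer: 54565/105754 ≈ 0.51596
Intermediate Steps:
K = 114244 (K = 338² = 114244)
(-153714 + 208279)/(-8490 + K) = (-153714 + 208279)/(-8490 + 114244) = 54565/105754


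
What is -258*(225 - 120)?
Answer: -27090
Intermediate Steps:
-258*(225 - 120) = -258*105 = -27090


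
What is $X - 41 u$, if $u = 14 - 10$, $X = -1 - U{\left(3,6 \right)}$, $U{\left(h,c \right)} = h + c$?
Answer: $-174$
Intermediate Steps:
$U{\left(h,c \right)} = c + h$
$X = -10$ ($X = -1 - \left(6 + 3\right) = -1 - 9 = -10$)
$u = 4$
$X - 41 u = -10 - 164 = -174$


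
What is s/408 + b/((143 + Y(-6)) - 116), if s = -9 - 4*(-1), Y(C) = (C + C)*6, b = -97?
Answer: 13117/6120 ≈ 2.1433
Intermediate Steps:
Y(C) = 12*C (Y(C) = (2*C)*6 = 12*C)
s = -5 (s = -9 + 4 = -5)
s/408 + b/((143 + Y(-6)) - 116) = -5/408 - 97/((143 + 12*(-6)) - 116) = -5*1/408 - 97/((143 - 72) - 116) = -5/408 - 97/(71 - 116) = -5/408 - 97/(-45) = -5/408 - 97*(-1/45) = -5/408 + 97/45 = 13117/6120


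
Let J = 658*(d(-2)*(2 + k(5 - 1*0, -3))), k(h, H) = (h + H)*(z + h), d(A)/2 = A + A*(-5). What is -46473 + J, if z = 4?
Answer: 164087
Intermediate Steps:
d(A) = -8*A (d(A) = 2*(A + A*(-5)) = 2*(A - 5*A) = 2*(-4*A) = -8*A)
k(h, H) = (4 + h)*(H + h) (k(h, H) = (h + H)*(4 + h) = (H + h)*(4 + h) = (4 + h)*(H + h))
J = 210560 (J = 658*((-8*(-2))*(2 + ((5 - 1*0)² + 4*(-3) + 4*(5 - 1*0) - 3*(5 - 1*0)))) = 658*(16*(2 + ((5 + 0)² - 12 + 4*(5 + 0) - 3*(5 + 0)))) = 658*(16*(2 + (5² - 12 + 4*5 - 3*5))) = 658*(16*(2 + (25 - 12 + 20 - 15))) = 658*(16*(2 + 18)) = 658*(16*20) = 658*320 = 210560)
-46473 + J = -46473 + 210560 = 164087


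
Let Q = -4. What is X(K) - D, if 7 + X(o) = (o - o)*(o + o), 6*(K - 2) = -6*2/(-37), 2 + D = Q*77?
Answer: 303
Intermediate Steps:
D = -310 (D = -2 - 4*77 = -2 - 308 = -310)
K = 76/37 (K = 2 + (-6*2/(-37))/6 = 2 + (-12*(-1/37))/6 = 2 + (⅙)*(12/37) = 2 + 2/37 = 76/37 ≈ 2.0541)
X(o) = -7 (X(o) = -7 + (o - o)*(o + o) = -7 + 0*(2*o) = -7 + 0 = -7)
X(K) - D = -7 - 1*(-310) = -7 + 310 = 303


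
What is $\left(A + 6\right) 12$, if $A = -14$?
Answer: $-96$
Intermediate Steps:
$\left(A + 6\right) 12 = \left(-14 + 6\right) 12 = \left(-8\right) 12 = -96$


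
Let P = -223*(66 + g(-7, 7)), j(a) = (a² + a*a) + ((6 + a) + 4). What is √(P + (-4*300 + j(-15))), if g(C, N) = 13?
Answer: 2*I*√4593 ≈ 135.54*I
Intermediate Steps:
j(a) = 10 + a + 2*a² (j(a) = (a² + a²) + (10 + a) = 2*a² + (10 + a) = 10 + a + 2*a²)
P = -17617 (P = -223*(66 + 13) = -223*79 = -17617)
√(P + (-4*300 + j(-15))) = √(-17617 + (-4*300 + (10 - 15 + 2*(-15)²))) = √(-17617 + (-1200 + (10 - 15 + 2*225))) = √(-17617 + (-1200 + (10 - 15 + 450))) = √(-17617 + (-1200 + 445)) = √(-17617 - 755) = √(-18372) = 2*I*√4593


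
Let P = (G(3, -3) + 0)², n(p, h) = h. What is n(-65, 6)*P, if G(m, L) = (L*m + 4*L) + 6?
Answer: 1350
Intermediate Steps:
G(m, L) = 6 + 4*L + L*m (G(m, L) = (4*L + L*m) + 6 = 6 + 4*L + L*m)
P = 225 (P = ((6 + 4*(-3) - 3*3) + 0)² = ((6 - 12 - 9) + 0)² = (-15 + 0)² = (-15)² = 225)
n(-65, 6)*P = 6*225 = 1350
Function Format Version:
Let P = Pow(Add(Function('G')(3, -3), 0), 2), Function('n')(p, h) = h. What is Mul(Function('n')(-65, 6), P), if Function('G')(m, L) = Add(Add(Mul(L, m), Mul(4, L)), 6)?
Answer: 1350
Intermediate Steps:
Function('G')(m, L) = Add(6, Mul(4, L), Mul(L, m)) (Function('G')(m, L) = Add(Add(Mul(4, L), Mul(L, m)), 6) = Add(6, Mul(4, L), Mul(L, m)))
P = 225 (P = Pow(Add(Add(6, Mul(4, -3), Mul(-3, 3)), 0), 2) = Pow(Add(Add(6, -12, -9), 0), 2) = Pow(Add(-15, 0), 2) = Pow(-15, 2) = 225)
Mul(Function('n')(-65, 6), P) = Mul(6, 225) = 1350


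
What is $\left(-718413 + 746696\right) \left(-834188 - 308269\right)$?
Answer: $-32312111331$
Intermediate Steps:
$\left(-718413 + 746696\right) \left(-834188 - 308269\right) = 28283 \left(-1142457\right) = -32312111331$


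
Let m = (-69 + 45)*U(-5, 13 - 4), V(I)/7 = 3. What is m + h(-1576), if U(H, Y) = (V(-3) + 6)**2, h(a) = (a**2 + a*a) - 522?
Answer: 4949534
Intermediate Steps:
h(a) = -522 + 2*a**2 (h(a) = (a**2 + a**2) - 522 = 2*a**2 - 522 = -522 + 2*a**2)
V(I) = 21 (V(I) = 7*3 = 21)
U(H, Y) = 729 (U(H, Y) = (21 + 6)**2 = 27**2 = 729)
m = -17496 (m = (-69 + 45)*729 = -24*729 = -17496)
m + h(-1576) = -17496 + (-522 + 2*(-1576)**2) = -17496 + (-522 + 2*2483776) = -17496 + (-522 + 4967552) = -17496 + 4967030 = 4949534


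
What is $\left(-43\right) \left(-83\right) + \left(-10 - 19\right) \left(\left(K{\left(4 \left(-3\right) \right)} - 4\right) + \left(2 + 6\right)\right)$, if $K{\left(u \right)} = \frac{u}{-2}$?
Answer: $3279$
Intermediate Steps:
$K{\left(u \right)} = - \frac{u}{2}$ ($K{\left(u \right)} = u \left(- \frac{1}{2}\right) = - \frac{u}{2}$)
$\left(-43\right) \left(-83\right) + \left(-10 - 19\right) \left(\left(K{\left(4 \left(-3\right) \right)} - 4\right) + \left(2 + 6\right)\right) = \left(-43\right) \left(-83\right) + \left(-10 - 19\right) \left(\left(- \frac{4 \left(-3\right)}{2} - 4\right) + \left(2 + 6\right)\right) = 3569 - 29 \left(\left(\left(- \frac{1}{2}\right) \left(-12\right) - 4\right) + 8\right) = 3569 - 29 \left(\left(6 - 4\right) + 8\right) = 3569 - 29 \left(2 + 8\right) = 3569 - 290 = 3279$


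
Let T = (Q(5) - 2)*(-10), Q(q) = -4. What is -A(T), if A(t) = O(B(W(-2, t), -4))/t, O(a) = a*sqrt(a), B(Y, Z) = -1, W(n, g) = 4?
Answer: I/60 ≈ 0.016667*I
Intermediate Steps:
O(a) = a**(3/2)
T = 60 (T = (-4 - 2)*(-10) = -6*(-10) = 60)
A(t) = -I/t (A(t) = (-1)**(3/2)/t = (-I)/t = -I/t)
-A(T) = -(-1)*I/60 = I/60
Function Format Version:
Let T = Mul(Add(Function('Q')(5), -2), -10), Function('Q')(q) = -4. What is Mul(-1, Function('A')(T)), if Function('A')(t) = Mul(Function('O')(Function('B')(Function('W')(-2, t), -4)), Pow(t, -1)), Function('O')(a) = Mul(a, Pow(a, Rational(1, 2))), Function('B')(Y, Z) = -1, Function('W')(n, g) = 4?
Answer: Mul(Rational(1, 60), I) ≈ Mul(0.016667, I)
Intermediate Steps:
Function('O')(a) = Pow(a, Rational(3, 2))
T = 60 (T = Mul(Add(-4, -2), -10) = Mul(-6, -10) = 60)
Function('A')(t) = Mul(-1, I, Pow(t, -1)) (Function('A')(t) = Mul(Pow(-1, Rational(3, 2)), Pow(t, -1)) = Mul(Mul(-1, I), Pow(t, -1)) = Mul(-1, I, Pow(t, -1)))
Mul(-1, Function('A')(T)) = Mul(-1, Mul(-1, I, Pow(60, -1))) = Mul(-1, Mul(-1, I, Rational(1, 60))) = Mul(-1, Mul(Rational(-1, 60), I)) = Mul(Rational(1, 60), I)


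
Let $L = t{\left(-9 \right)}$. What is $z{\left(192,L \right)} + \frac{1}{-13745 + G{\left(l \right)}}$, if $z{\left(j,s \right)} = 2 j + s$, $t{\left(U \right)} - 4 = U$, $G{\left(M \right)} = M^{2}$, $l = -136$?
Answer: $\frac{1800630}{4751} \approx 379.0$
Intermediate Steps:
$t{\left(U \right)} = 4 + U$
$L = -5$ ($L = 4 - 9 = -5$)
$z{\left(j,s \right)} = s + 2 j$
$z{\left(192,L \right)} + \frac{1}{-13745 + G{\left(l \right)}} = \left(-5 + 2 \cdot 192\right) + \frac{1}{-13745 + \left(-136\right)^{2}} = \left(-5 + 384\right) + \frac{1}{-13745 + 18496} = 379 + \frac{1}{4751} = \frac{1800630}{4751}$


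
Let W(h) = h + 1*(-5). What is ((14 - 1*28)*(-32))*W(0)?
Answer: -2240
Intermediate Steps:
W(h) = -5 + h (W(h) = h - 5 = -5 + h)
((14 - 1*28)*(-32))*W(0) = ((14 - 1*28)*(-32))*(-5 + 0) = ((14 - 28)*(-32))*(-5) = -14*(-32)*(-5) = 448*(-5) = -2240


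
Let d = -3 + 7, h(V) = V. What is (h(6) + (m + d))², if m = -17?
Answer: 49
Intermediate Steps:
d = 4
(h(6) + (m + d))² = (6 + (-17 + 4))² = (6 - 13)² = (-7)² = 49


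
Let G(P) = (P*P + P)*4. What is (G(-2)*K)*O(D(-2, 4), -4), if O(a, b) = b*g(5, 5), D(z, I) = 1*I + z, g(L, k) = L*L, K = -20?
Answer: 16000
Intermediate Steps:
g(L, k) = L**2
D(z, I) = I + z
G(P) = 4*P + 4*P**2 (G(P) = (P**2 + P)*4 = (P + P**2)*4 = 4*P + 4*P**2)
O(a, b) = 25*b (O(a, b) = b*5**2 = b*25 = 25*b)
(G(-2)*K)*O(D(-2, 4), -4) = ((4*(-2)*(1 - 2))*(-20))*(25*(-4)) = ((4*(-2)*(-1))*(-20))*(-100) = (8*(-20))*(-100) = -160*(-100) = 16000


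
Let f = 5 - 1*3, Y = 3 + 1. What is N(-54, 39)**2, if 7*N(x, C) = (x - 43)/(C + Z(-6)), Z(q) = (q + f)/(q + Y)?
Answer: 9409/82369 ≈ 0.11423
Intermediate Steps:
Y = 4
f = 2 (f = 5 - 3 = 2)
Z(q) = (2 + q)/(4 + q) (Z(q) = (q + 2)/(q + 4) = (2 + q)/(4 + q))
N(x, C) = (-43 + x)/(7*(2 + C)) (N(x, C) = ((x - 43)/(C + (2 - 6)/(4 - 6)))/7 = ((-43 + x)/(C - 4/(-2)))/7 = ((-43 + x)/(C - 1/2*(-4)))/7 = ((-43 + x)/(C + 2))/7 = ((-43 + x)/(2 + C))/7 = (-43 + x)/(7*(2 + C)))
N(-54, 39)**2 = ((-43 - 54)/(7*(2 + 39)))**2 = ((1/7)*(-97)/41)**2 = ((1/7)*(1/41)*(-97))**2 = (-97/287)**2 = 9409/82369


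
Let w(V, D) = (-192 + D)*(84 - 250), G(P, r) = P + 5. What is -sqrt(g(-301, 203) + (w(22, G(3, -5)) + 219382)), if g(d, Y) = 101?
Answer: -sqrt(250027) ≈ -500.03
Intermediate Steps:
G(P, r) = 5 + P
w(V, D) = 31872 - 166*D (w(V, D) = (-192 + D)*(-166) = 31872 - 166*D)
-sqrt(g(-301, 203) + (w(22, G(3, -5)) + 219382)) = -sqrt(101 + ((31872 - 166*(5 + 3)) + 219382)) = -sqrt(101 + ((31872 - 166*8) + 219382)) = -sqrt(101 + ((31872 - 1328) + 219382)) = -sqrt(101 + (30544 + 219382)) = -sqrt(101 + 249926) = -sqrt(250027)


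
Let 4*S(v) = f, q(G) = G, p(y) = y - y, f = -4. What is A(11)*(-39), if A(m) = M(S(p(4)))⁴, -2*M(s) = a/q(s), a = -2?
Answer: -39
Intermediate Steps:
p(y) = 0
S(v) = -1 (S(v) = (¼)*(-4) = -1)
M(s) = 1/s (M(s) = -(-1)/s = 1/s)
A(m) = 1 (A(m) = (1/(-1))⁴ = (-1)⁴ = 1)
A(11)*(-39) = 1*(-39) = -39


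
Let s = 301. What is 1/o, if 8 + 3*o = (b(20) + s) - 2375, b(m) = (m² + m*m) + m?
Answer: -3/1262 ≈ -0.0023772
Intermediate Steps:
b(m) = m + 2*m² (b(m) = (m² + m²) + m = 2*m² + m = m + 2*m²)
o = -1262/3 (o = -8/3 + ((20*(1 + 2*20) + 301) - 2375)/3 = -8/3 + ((20*(1 + 40) + 301) - 2375)/3 = -8/3 + ((20*41 + 301) - 2375)/3 = -8/3 + ((820 + 301) - 2375)/3 = -8/3 + (1121 - 2375)/3 = -8/3 + (⅓)*(-1254) = -8/3 - 418 = -1262/3 ≈ -420.67)
1/o = 1/(-1262/3) = -3/1262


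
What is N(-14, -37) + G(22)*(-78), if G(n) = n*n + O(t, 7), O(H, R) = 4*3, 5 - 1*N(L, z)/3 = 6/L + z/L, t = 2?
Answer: -541515/14 ≈ -38680.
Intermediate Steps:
N(L, z) = 15 - 18/L - 3*z/L (N(L, z) = 15 - 3*(6/L + z/L) = 15 + (-18/L - 3*z/L) = 15 - 18/L - 3*z/L)
O(H, R) = 12
G(n) = 12 + n² (G(n) = n*n + 12 = n² + 12 = 12 + n²)
N(-14, -37) + G(22)*(-78) = 3*(-6 - 1*(-37) + 5*(-14))/(-14) + (12 + 22²)*(-78) = 3*(-1/14)*(-6 + 37 - 70) + (12 + 484)*(-78) = 3*(-1/14)*(-39) + 496*(-78) = 117/14 - 38688 = -541515/14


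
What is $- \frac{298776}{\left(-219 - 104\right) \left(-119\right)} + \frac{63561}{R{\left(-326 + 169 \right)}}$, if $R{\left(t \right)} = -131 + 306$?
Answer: $\frac{341544051}{960925} \approx 355.43$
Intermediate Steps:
$R{\left(t \right)} = 175$
$- \frac{298776}{\left(-219 - 104\right) \left(-119\right)} + \frac{63561}{R{\left(-326 + 169 \right)}} = - \frac{298776}{\left(-219 - 104\right) \left(-119\right)} + \frac{63561}{175} = - \frac{298776}{\left(-323\right) \left(-119\right)} + 63561 \cdot \frac{1}{175} = - \frac{298776}{38437} + \frac{63561}{175} = \frac{341544051}{960925}$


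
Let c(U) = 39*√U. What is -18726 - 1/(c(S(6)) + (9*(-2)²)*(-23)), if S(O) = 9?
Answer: -13314185/711 ≈ -18726.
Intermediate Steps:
-18726 - 1/(c(S(6)) + (9*(-2)²)*(-23)) = -18726 - 1/(39*√9 + (9*(-2)²)*(-23)) = -18726 - 1/(39*3 + (9*4)*(-23)) = -18726 - 1/(117 + 36*(-23)) = -18726 - 1/(117 - 828) = -18726 - 1/(-711) = -18726 - 1*(-1/711) = -18726 + 1/711 = -13314185/711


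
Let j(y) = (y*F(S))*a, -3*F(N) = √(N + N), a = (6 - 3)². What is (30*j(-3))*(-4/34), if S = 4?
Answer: -1080*√2/17 ≈ -89.844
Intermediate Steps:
a = 9 (a = 3² = 9)
F(N) = -√2*√N/3 (F(N) = -√(N + N)/3 = -√2*√N/3)
j(y) = -6*y*√2 (j(y) = (y*(-√2*√4/3))*9 = (y*(-⅓*√2*2))*9 = (y*(-2*√2/3))*9 = -2*y*√2/3*9 = -6*y*√2)
(30*j(-3))*(-4/34) = (30*(-6*(-3)*√2))*(-4/34) = (30*(18*√2))*(-4*1/34) = (540*√2)*(-2/17) = -1080*√2/17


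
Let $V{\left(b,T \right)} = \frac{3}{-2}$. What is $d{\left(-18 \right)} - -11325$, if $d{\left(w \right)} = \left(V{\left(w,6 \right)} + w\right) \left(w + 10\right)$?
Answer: $11481$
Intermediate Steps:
$V{\left(b,T \right)} = - \frac{3}{2}$ ($V{\left(b,T \right)} = 3 \left(- \frac{1}{2}\right) = - \frac{3}{2}$)
$d{\left(w \right)} = \left(10 + w\right) \left(- \frac{3}{2} + w\right)$ ($d{\left(w \right)} = \left(- \frac{3}{2} + w\right) \left(w + 10\right) = \left(- \frac{3}{2} + w\right) \left(10 + w\right) = \left(10 + w\right) \left(- \frac{3}{2} + w\right)$)
$d{\left(-18 \right)} - -11325 = \left(-15 + \left(-18\right)^{2} + \frac{17}{2} \left(-18\right)\right) - -11325 = \left(-15 + 324 - 153\right) + 11325 = 156 + 11325 = 11481$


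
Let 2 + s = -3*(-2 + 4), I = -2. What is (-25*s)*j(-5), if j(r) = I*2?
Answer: -800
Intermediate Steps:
s = -8 (s = -2 - 3*(-2 + 4) = -2 - 3*2 = -2 - 6 = -8)
j(r) = -4 (j(r) = -2*2 = -4)
(-25*s)*j(-5) = -25*(-8)*(-4) = 200*(-4) = -800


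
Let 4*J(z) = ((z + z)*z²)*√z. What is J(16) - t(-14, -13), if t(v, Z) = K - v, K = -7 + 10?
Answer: 8175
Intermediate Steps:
K = 3
t(v, Z) = 3 - v
J(z) = z^(7/2)/2 (J(z) = (((z + z)*z²)*√z)/4 = (((2*z)*z²)*√z)/4 = ((2*z³)*√z)/4 = (2*z^(7/2))/4 = z^(7/2)/2)
J(16) - t(-14, -13) = 16^(7/2)/2 - (3 - 1*(-14)) = (½)*16384 - (3 + 14) = 8192 - 1*17 = 8192 - 17 = 8175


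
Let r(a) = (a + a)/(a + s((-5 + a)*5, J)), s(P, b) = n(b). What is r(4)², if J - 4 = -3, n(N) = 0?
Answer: 4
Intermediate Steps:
J = 1 (J = 4 - 3 = 1)
s(P, b) = 0
r(a) = 2 (r(a) = (a + a)/(a + 0) = (2*a)/a = 2)
r(4)² = 2² = 4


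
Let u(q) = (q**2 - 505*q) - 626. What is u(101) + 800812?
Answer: 759382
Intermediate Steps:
u(q) = -626 + q**2 - 505*q
u(101) + 800812 = (-626 + 101**2 - 505*101) + 800812 = (-626 + 10201 - 51005) + 800812 = -41430 + 800812 = 759382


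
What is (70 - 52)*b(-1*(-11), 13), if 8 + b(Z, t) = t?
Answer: 90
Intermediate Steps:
b(Z, t) = -8 + t
(70 - 52)*b(-1*(-11), 13) = (70 - 52)*(-8 + 13) = 18*5 = 90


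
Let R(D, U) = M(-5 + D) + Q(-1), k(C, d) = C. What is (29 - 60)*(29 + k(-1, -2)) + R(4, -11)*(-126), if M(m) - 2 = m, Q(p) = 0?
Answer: -994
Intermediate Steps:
M(m) = 2 + m
R(D, U) = -3 + D (R(D, U) = (2 + (-5 + D)) + 0 = (-3 + D) + 0 = -3 + D)
(29 - 60)*(29 + k(-1, -2)) + R(4, -11)*(-126) = (29 - 60)*(29 - 1) + (-3 + 4)*(-126) = -31*28 + 1*(-126) = -868 - 126 = -994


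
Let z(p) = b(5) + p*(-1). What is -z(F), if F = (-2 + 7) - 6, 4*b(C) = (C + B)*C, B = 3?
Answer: -11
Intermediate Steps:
b(C) = C*(3 + C)/4 (b(C) = ((C + 3)*C)/4 = ((3 + C)*C)/4 = (C*(3 + C))/4 = C*(3 + C)/4)
F = -1 (F = 5 - 6 = -1)
z(p) = 10 - p (z(p) = (1/4)*5*(3 + 5) + p*(-1) = (1/4)*5*8 - p = 10 - p)
-z(F) = -(10 - 1*(-1)) = -(10 + 1) = -1*11 = -11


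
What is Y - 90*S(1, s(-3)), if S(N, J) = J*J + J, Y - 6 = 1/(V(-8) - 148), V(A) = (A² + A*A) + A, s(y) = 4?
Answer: -50233/28 ≈ -1794.0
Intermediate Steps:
V(A) = A + 2*A² (V(A) = (A² + A²) + A = 2*A² + A = A + 2*A²)
Y = 167/28 (Y = 6 + 1/(-8*(1 + 2*(-8)) - 148) = 6 + 1/(-8*(1 - 16) - 148) = 6 + 1/(-8*(-15) - 148) = 6 + 1/(120 - 148) = 6 + 1/(-28) = 6 - 1/28 = 167/28 ≈ 5.9643)
S(N, J) = J + J² (S(N, J) = J² + J = J + J²)
Y - 90*S(1, s(-3)) = 167/28 - 360*(1 + 4) = 167/28 - 360*5 = 167/28 - 90*20 = 167/28 - 1800 = -50233/28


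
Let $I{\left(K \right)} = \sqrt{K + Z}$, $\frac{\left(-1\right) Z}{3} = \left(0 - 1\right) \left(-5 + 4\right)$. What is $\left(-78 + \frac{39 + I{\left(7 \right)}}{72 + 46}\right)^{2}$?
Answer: $\frac{83960569}{13924} \approx 6029.9$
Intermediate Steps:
$Z = -3$ ($Z = - 3 \left(0 - 1\right) \left(-5 + 4\right) = - 3 \left(\left(-1\right) \left(-1\right)\right) = \left(-3\right) 1 = -3$)
$I{\left(K \right)} = \sqrt{-3 + K}$ ($I{\left(K \right)} = \sqrt{K - 3} = \sqrt{-3 + K}$)
$\left(-78 + \frac{39 + I{\left(7 \right)}}{72 + 46}\right)^{2} = \left(-78 + \frac{39 + \sqrt{-3 + 7}}{72 + 46}\right)^{2} = \left(-78 + \frac{39 + \sqrt{4}}{118}\right)^{2} = \left(-78 + \left(39 + 2\right) \frac{1}{118}\right)^{2} = \left(-78 + 41 \cdot \frac{1}{118}\right)^{2} = \left(-78 + \frac{41}{118}\right)^{2} = \left(- \frac{9163}{118}\right)^{2} = \frac{83960569}{13924}$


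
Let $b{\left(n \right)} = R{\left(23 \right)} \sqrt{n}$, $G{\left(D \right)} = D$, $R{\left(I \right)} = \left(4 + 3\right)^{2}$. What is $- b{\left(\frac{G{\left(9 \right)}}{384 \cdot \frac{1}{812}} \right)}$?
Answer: $- \frac{49 \sqrt{1218}}{8} \approx -213.76$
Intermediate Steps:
$R{\left(I \right)} = 49$ ($R{\left(I \right)} = 7^{2} = 49$)
$b{\left(n \right)} = 49 \sqrt{n}$
$- b{\left(\frac{G{\left(9 \right)}}{384 \cdot \frac{1}{812}} \right)} = - 49 \sqrt{\frac{9}{384 \cdot \frac{1}{812}}} = - 49 \sqrt{\frac{9}{\frac{96}{203}}} = - 49 \sqrt{9 \cdot \frac{203}{96}} = - 49 \sqrt{\frac{609}{32}} = - 49 \frac{\sqrt{1218}}{8} = - \frac{49 \sqrt{1218}}{8}$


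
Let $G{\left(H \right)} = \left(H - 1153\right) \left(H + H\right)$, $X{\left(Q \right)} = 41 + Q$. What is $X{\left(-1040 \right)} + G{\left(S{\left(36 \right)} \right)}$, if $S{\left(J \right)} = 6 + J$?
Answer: $-94323$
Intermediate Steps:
$G{\left(H \right)} = 2 H \left(-1153 + H\right)$ ($G{\left(H \right)} = \left(-1153 + H\right) 2 H = 2 H \left(-1153 + H\right)$)
$X{\left(-1040 \right)} + G{\left(S{\left(36 \right)} \right)} = \left(41 - 1040\right) + 2 \left(6 + 36\right) \left(-1153 + \left(6 + 36\right)\right) = -999 + 2 \cdot 42 \left(-1153 + 42\right) = -999 + 2 \cdot 42 \left(-1111\right) = -999 - 93324 = -94323$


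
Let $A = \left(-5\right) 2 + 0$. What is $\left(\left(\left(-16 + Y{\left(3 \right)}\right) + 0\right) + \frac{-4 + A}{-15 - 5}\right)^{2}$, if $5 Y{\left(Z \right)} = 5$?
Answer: $\frac{20449}{100} \approx 204.49$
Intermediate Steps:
$Y{\left(Z \right)} = 1$ ($Y{\left(Z \right)} = \frac{1}{5} \cdot 5 = 1$)
$A = -10$ ($A = -10 + 0 = -10$)
$\left(\left(\left(-16 + Y{\left(3 \right)}\right) + 0\right) + \frac{-4 + A}{-15 - 5}\right)^{2} = \left(\left(\left(-16 + 1\right) + 0\right) + \frac{-4 - 10}{-15 - 5}\right)^{2} = \left(\left(-15 + 0\right) - \frac{14}{-20}\right)^{2} = \left(-15 - - \frac{7}{10}\right)^{2} = \left(-15 + \frac{7}{10}\right)^{2} = \left(- \frac{143}{10}\right)^{2} = \frac{20449}{100}$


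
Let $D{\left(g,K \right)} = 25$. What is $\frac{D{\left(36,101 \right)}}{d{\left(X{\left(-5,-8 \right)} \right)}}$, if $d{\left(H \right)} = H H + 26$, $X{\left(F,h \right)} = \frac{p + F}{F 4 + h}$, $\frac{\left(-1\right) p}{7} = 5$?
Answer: $\frac{1225}{1374} \approx 0.89156$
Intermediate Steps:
$p = -35$ ($p = \left(-7\right) 5 = -35$)
$X{\left(F,h \right)} = \frac{-35 + F}{h + 4 F}$ ($X{\left(F,h \right)} = \frac{-35 + F}{F 4 + h} = \frac{-35 + F}{4 F + h} = \frac{-35 + F}{h + 4 F}$)
$d{\left(H \right)} = 26 + H^{2}$ ($d{\left(H \right)} = H^{2} + 26 = 26 + H^{2}$)
$\frac{D{\left(36,101 \right)}}{d{\left(X{\left(-5,-8 \right)} \right)}} = \frac{25}{26 + \left(\frac{-35 - 5}{-8 + 4 \left(-5\right)}\right)^{2}} = \frac{25}{26 + \left(\frac{1}{-8 - 20} \left(-40\right)\right)^{2}} = \frac{25}{26 + \left(\frac{1}{-28} \left(-40\right)\right)^{2}} = \frac{25}{26 + \left(\left(- \frac{1}{28}\right) \left(-40\right)\right)^{2}} = \frac{25}{26 + \left(\frac{10}{7}\right)^{2}} = \frac{25}{26 + \frac{100}{49}} = \frac{25}{\frac{1374}{49}} = 25 \cdot \frac{49}{1374} = \frac{1225}{1374}$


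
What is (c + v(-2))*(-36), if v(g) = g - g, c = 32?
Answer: -1152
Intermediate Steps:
v(g) = 0
(c + v(-2))*(-36) = (32 + 0)*(-36) = 32*(-36) = -1152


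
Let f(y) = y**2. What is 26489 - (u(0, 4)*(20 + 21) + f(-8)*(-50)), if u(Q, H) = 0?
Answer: 29689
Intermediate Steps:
26489 - (u(0, 4)*(20 + 21) + f(-8)*(-50)) = 26489 - (0*(20 + 21) + (-8)**2*(-50)) = 26489 - (0*41 + 64*(-50)) = 26489 - (0 - 3200) = 26489 - 1*(-3200) = 26489 + 3200 = 29689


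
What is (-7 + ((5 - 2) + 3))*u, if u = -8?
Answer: 8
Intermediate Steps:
(-7 + ((5 - 2) + 3))*u = (-7 + ((5 - 2) + 3))*(-8) = (-7 + (3 + 3))*(-8) = (-7 + 6)*(-8) = -1*(-8) = 8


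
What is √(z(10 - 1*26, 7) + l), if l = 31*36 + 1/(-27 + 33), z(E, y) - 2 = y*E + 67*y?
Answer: √53106/6 ≈ 38.408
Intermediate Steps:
z(E, y) = 2 + 67*y + E*y (z(E, y) = 2 + (y*E + 67*y) = 2 + (E*y + 67*y) = 2 + (67*y + E*y) = 2 + 67*y + E*y)
l = 6697/6 (l = 1116 + 1/6 = 1116 + ⅙ = 6697/6 ≈ 1116.2)
√(z(10 - 1*26, 7) + l) = √((2 + 67*7 + (10 - 1*26)*7) + 6697/6) = √((2 + 469 + (10 - 26)*7) + 6697/6) = √((2 + 469 - 16*7) + 6697/6) = √((2 + 469 - 112) + 6697/6) = √(359 + 6697/6) = √(8851/6) = √53106/6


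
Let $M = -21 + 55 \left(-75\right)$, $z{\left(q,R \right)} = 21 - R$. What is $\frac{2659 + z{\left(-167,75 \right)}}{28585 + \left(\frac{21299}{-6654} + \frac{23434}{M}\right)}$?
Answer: $\frac{2395513194}{26278133155} \approx 0.09116$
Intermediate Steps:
$M = -4146$ ($M = -21 - 4125 = -4146$)
$\frac{2659 + z{\left(-167,75 \right)}}{28585 + \left(\frac{21299}{-6654} + \frac{23434}{M}\right)} = \frac{2659 + \left(21 - 75\right)}{28585 + \left(\frac{21299}{-6654} + \frac{23434}{-4146}\right)} = \frac{2659 + \left(21 - 75\right)}{28585 + \left(21299 \left(- \frac{1}{6654}\right) + 23434 \left(- \frac{1}{4146}\right)\right)} = \frac{2659 - 54}{28585 - \frac{40705915}{4597914}} = \frac{2605}{28585 - \frac{40705915}{4597914}} = \frac{2605}{\frac{131390665775}{4597914}} = 2605 \cdot \frac{4597914}{131390665775} = \frac{2395513194}{26278133155}$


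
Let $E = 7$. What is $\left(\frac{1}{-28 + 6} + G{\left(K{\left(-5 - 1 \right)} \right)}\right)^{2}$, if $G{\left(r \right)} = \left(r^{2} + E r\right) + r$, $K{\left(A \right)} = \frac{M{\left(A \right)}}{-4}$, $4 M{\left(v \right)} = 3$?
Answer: $\frac{18088009}{7929856} \approx 2.281$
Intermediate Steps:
$M{\left(v \right)} = \frac{3}{4}$ ($M{\left(v \right)} = \frac{1}{4} \cdot 3 = \frac{3}{4}$)
$K{\left(A \right)} = - \frac{3}{16}$ ($K{\left(A \right)} = \frac{3}{4 \left(-4\right)} = \frac{3}{4} \left(- \frac{1}{4}\right) = - \frac{3}{16}$)
$G{\left(r \right)} = r^{2} + 8 r$ ($G{\left(r \right)} = \left(r^{2} + 7 r\right) + r = r^{2} + 8 r$)
$\left(\frac{1}{-28 + 6} + G{\left(K{\left(-5 - 1 \right)} \right)}\right)^{2} = \left(\frac{1}{-28 + 6} - \frac{3 \left(8 - \frac{3}{16}\right)}{16}\right)^{2} = \left(\frac{1}{-22} - \frac{375}{256}\right)^{2} = \left(- \frac{1}{22} - \frac{375}{256}\right)^{2} = \left(- \frac{4253}{2816}\right)^{2} = \frac{18088009}{7929856}$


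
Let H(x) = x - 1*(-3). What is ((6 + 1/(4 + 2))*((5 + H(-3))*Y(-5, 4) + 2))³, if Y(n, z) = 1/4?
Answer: 111284641/13824 ≈ 8050.1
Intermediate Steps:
H(x) = 3 + x (H(x) = x + 3 = 3 + x)
Y(n, z) = ¼
((6 + 1/(4 + 2))*((5 + H(-3))*Y(-5, 4) + 2))³ = ((6 + 1/(4 + 2))*((5 + (3 - 3))*(¼) + 2))³ = ((6 + 1/6)*((5 + 0)*(¼) + 2))³ = ((6 + (⅙)*1)*(5*(¼) + 2))³ = ((6 + ⅙)*(5/4 + 2))³ = ((37/6)*(13/4))³ = (481/24)³ = 111284641/13824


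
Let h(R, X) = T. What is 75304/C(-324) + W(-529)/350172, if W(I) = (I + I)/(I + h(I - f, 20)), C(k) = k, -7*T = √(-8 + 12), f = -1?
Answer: -452307628831/1946080890 ≈ -232.42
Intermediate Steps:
T = -2/7 (T = -√(-8 + 12)/7 = -√4/7 = -⅐*2 = -2/7 ≈ -0.28571)
h(R, X) = -2/7
W(I) = 2*I/(-2/7 + I) (W(I) = (I + I)/(I - 2/7) = (2*I)/(-2/7 + I) = 2*I/(-2/7 + I))
75304/C(-324) + W(-529)/350172 = 75304/(-324) + (14*(-529)/(-2 + 7*(-529)))/350172 = 75304*(-1/324) + (14*(-529)/(-2 - 3703))*(1/350172) = -18826/81 + (14*(-529)/(-3705))*(1/350172) = -18826/81 + (14*(-529)*(-1/3705))*(1/350172) = -18826/81 + (7406/3705)*(1/350172) = -18826/81 + 3703/648693630 = -452307628831/1946080890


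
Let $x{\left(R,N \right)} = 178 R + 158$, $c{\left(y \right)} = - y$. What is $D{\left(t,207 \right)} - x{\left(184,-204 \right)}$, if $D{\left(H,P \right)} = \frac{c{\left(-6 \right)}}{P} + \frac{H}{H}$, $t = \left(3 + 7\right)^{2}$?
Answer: $- \frac{2270719}{69} \approx -32909.0$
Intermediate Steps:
$t = 100$ ($t = 10^{2} = 100$)
$D{\left(H,P \right)} = 1 + \frac{6}{P}$ ($D{\left(H,P \right)} = \frac{\left(-1\right) \left(-6\right)}{P} + \frac{H}{H} = \frac{6}{P} + 1 = 1 + \frac{6}{P}$)
$x{\left(R,N \right)} = 158 + 178 R$
$D{\left(t,207 \right)} - x{\left(184,-204 \right)} = \frac{6 + 207}{207} - \left(158 + 178 \cdot 184\right) = \frac{1}{207} \cdot 213 - \left(158 + 32752\right) = \frac{71}{69} - 32910 = - \frac{2270719}{69}$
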